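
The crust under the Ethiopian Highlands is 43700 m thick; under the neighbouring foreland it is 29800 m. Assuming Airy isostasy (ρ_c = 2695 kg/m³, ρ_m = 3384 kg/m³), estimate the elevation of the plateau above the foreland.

Excess crust Δ = 43700 m − 29800 m = 13900 m, split between elevation h and root r with h + r = Δ.
Airy balance ρ_c h = (ρ_m − ρ_c) r gives r = h ρ_c/(ρ_m − ρ_c), so h (1 + ρ_c/(ρ_m − ρ_c)) = Δ, i.e. h = Δ (ρ_m − ρ_c)/ρ_m.
h = 13900 m × 689/3384 = 2830 m.

2830 m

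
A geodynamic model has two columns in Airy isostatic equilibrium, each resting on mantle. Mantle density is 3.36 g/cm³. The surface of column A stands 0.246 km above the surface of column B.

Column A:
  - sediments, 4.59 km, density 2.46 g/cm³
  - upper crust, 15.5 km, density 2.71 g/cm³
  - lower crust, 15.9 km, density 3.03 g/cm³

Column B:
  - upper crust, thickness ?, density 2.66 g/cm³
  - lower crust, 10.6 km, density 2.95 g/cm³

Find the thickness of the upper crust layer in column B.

20.4 km

Take the compensation level at the base of the deeper column (depth z_c below the surface of column A) and equate Σ ρ_i t_i down to z_c; mantle fills any gap and the z_c terms cancel.
Column A: 4.59×2.46 + 15.5×2.71 + 15.9×3.03 + (z_c − 35.99)×3.36
Column B: 0.246×0 + x×2.66 + 10.6×2.95 + (z_c − 0.246 − 10.6 − x)×3.36
The z_c×3.36 term appears on both sides and cancels. Collect the known terms of each column as K = Σ(ρt)_known − 3.36 × (depth of known layers): K_A = 101.4734 − 3.36×35.99 = −19.453; K_B = 31.27 − 3.36×(0.246 + 10.6) = −5.17256.
Balance: K_A = K_B − x×(3.36 − 2.66), so x = (K_B − K_A)/(3.36 − 2.66) = 14.2804/0.7 = 20.4 km.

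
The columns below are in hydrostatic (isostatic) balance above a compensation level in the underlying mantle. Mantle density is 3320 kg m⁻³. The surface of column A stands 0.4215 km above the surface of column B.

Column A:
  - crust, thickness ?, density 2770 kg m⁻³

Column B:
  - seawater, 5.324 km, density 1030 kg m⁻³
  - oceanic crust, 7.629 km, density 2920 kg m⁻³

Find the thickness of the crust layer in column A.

Take the compensation level at the base of the deeper column (depth z_c below the surface of column A) and equate Σ ρ_i t_i down to z_c; mantle fills any gap and the z_c terms cancel.
Column A: x×2770 + (z_c − 0 − x)×3320
Column B: 0.4215×0 + 5.324×1030 + 7.629×2920 + (z_c − 0.4215 − 12.953)×3320
The z_c×3320 term appears on both sides and cancels. Collect the known terms of each column as K = Σ(ρt)_known − 3320 × (depth of known layers): K_A = 0 − 3320×0 = 0; K_B = 27760.4 − 3320×(0.4215 + 12.953) = −16642.94.
Balance: K_A − x×(3320 − 2770) = K_B, so x = (K_A − K_B)/(3320 − 2770) = 16642.9/550 = 30.3 km.

30.3 km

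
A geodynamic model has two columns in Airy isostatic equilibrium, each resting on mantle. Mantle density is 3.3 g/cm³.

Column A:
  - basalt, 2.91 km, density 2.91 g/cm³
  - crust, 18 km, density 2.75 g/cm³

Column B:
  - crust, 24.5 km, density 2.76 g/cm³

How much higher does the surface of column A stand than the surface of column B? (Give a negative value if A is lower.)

For any compensation level in the mantle, the mantle terms cancel and isostasy reduces to e = (Σt_A − Σt_B) − (Σ(ρt)_A − Σ(ρt)_B) / ρ_m.
Σt_A = 20.91 km; Σt_B = 24.5 km; Σ(ρt)_A = 57.9681; Σ(ρt)_B = 67.62 (in km·g/cm³).
e = (20.91 − 24.5) − (57.9681 − 67.62) / 3.3 = −0.665 km.

−0.665 km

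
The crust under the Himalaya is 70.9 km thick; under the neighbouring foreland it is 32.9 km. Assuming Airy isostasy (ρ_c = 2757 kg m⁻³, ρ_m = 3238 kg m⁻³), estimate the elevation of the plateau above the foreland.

5.64 km

Excess crust Δ = 70.9 km − 32.9 km = 38 km, split between elevation h and root r with h + r = Δ.
Airy balance ρ_c h = (ρ_m − ρ_c) r gives r = h ρ_c/(ρ_m − ρ_c), so h (1 + ρ_c/(ρ_m − ρ_c)) = Δ, i.e. h = Δ (ρ_m − ρ_c)/ρ_m.
h = 38 km × 481/3238 = 5.64 km.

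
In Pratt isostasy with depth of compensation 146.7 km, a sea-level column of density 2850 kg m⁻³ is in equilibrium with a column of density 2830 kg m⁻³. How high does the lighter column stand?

ρ_ref D = ρ (D + h) → h = D (ρ_ref − ρ)/ρ.
h = 146.7 km × (2850 − 2830)/2830 = 1.04 km.

1.04 km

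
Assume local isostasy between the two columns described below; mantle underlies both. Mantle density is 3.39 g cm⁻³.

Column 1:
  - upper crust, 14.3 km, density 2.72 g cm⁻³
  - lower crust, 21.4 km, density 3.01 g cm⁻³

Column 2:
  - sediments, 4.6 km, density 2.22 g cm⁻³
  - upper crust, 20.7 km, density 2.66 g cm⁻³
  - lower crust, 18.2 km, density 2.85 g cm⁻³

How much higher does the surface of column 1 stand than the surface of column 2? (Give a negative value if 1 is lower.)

For any compensation level in the mantle, the mantle terms cancel and isostasy reduces to e = (Σt_1 − Σt_2) − (Σ(ρt)_1 − Σ(ρt)_2) / ρ_m.
Σt_1 = 35.7 km; Σt_2 = 43.5 km; Σ(ρt)_1 = 103.31; Σ(ρt)_2 = 117.144 (in km·g cm⁻³).
e = (35.7 − 43.5) − (103.31 − 117.144) / 3.39 = −3.72 km.

−3.72 km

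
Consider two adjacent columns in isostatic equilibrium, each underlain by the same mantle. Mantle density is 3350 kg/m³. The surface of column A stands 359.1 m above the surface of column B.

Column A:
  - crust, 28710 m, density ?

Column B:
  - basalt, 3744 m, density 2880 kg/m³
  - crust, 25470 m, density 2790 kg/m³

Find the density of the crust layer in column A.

2750 kg/m³

Take the compensation level at the base of the deeper column (depth z_c below the surface of column A) and equate Σ ρ_i t_i down to z_c; mantle fills any gap and the z_c terms cancel.
Column A: 28710×ρ + (z_c − 28710)×3350
Column B: 359.1×0 + 3744×2880 + 25470×2790 + (z_c − 359.1 − 29214)×3350
The z_c×3350 term appears on both sides and cancels. Collect the known terms of each column as K = Σ(ρt)_known − 3350 × (depth of known layers): K_A = 0 − 3350×28710 = −96178500; K_B = 81844020 − 3350×(359.1 + 29214) = −17225865.
Balance: K_A + 28710×ρ = K_B, so ρ = (K_B − K_A)/28710 = 78952600/28710 = 2750 kg/m³.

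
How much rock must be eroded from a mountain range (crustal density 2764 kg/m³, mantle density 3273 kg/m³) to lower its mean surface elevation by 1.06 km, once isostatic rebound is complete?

6.82 km

Net drop Δ = e − u = e − e ρ_c/ρ_m = e (ρ_m − ρ_c)/ρ_m.
e = Δ ρ_m/(ρ_m − ρ_c) = 1.06 km × 3273/509 = 6.82 km.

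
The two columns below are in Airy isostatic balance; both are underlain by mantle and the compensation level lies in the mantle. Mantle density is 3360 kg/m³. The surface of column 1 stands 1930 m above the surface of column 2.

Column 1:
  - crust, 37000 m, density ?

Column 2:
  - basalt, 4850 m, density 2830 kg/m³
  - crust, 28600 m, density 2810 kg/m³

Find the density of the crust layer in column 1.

2690 kg/m³

Take the compensation level at the base of the deeper column (depth z_c below the surface of column 1) and equate Σ ρ_i t_i down to z_c; mantle fills any gap and the z_c terms cancel.
Column 1: 37000×ρ + (z_c − 37000)×3360
Column 2: 1930×0 + 4850×2830 + 28600×2810 + (z_c − 1930 − 33450)×3360
The z_c×3360 term appears on both sides and cancels. Collect the known terms of each column as K = Σ(ρt)_known − 3360 × (depth of known layers): K_1 = 0 − 3360×37000 = −124320000; K_2 = 94091500 − 3360×(1930 + 33450) = −24785300.
Balance: K_1 + 37000×ρ = K_2, so ρ = (K_2 − K_1)/37000 = 99534700/37000 = 2690 kg/m³.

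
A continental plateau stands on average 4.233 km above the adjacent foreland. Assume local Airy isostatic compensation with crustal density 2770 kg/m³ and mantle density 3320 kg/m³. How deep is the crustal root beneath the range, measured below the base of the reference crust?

21.3 km

Isostatic balance requires: the weight of the topography is balanced by the buoyancy of the root, ρ_c h = (ρ_m − ρ_c) r.
r = h · ρ_c / (ρ_m − ρ_c) = 4.233 km × 2770 / (3320 − 2770) = 21.3 km.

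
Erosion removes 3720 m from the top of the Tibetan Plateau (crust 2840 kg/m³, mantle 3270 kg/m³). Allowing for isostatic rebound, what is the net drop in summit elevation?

Rebound u = e ρ_c/ρ_m = 3720 m × 2840/3270 = 3231 m.
Net surface drop = e − u = 3720 m − 3231 m = e (ρ_m − ρ_c)/ρ_m = 489 m.

489 m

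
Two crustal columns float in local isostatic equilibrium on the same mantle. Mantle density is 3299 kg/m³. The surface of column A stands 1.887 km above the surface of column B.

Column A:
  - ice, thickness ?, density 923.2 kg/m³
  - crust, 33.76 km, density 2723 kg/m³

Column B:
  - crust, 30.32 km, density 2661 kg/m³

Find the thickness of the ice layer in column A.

Take the compensation level at the base of the deeper column (depth z_c below the surface of column A) and equate Σ ρ_i t_i down to z_c; mantle fills any gap and the z_c terms cancel.
Column A: x×923.2 + 33.76×2723 + (z_c − 33.76 − x)×3299
Column B: 1.887×0 + 30.32×2661 + (z_c − 1.887 − 30.32)×3299
The z_c×3299 term appears on both sides and cancels. Collect the known terms of each column as K = Σ(ρt)_known − 3299 × (depth of known layers): K_A = 91928.48 − 3299×33.76 = −19445.76; K_B = 80681.52 − 3299×(1.887 + 30.32) = −25569.373.
Balance: K_A − x×(3299 − 923.2) = K_B, so x = (K_A − K_B)/(3299 − 923.2) = 6123.61/2375.8 = 2.58 km.

2.58 km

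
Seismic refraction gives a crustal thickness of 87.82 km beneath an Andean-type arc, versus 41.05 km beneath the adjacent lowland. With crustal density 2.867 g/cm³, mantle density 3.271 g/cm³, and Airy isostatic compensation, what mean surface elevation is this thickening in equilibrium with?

5.78 km

Excess crust Δ = 87.82 km − 41.05 km = 46.77 km, split between elevation h and root r with h + r = Δ.
Airy balance ρ_c h = (ρ_m − ρ_c) r gives r = h ρ_c/(ρ_m − ρ_c), so h (1 + ρ_c/(ρ_m − ρ_c)) = Δ, i.e. h = Δ (ρ_m − ρ_c)/ρ_m.
h = 46.77 km × 0.404/3.271 = 5.78 km.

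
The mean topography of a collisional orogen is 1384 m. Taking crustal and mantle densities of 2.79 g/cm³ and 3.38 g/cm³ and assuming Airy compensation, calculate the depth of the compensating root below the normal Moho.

6540 m

For local isostatic compensation: the weight of the topography is balanced by the buoyancy of the root, ρ_c h = (ρ_m − ρ_c) r.
r = h · ρ_c / (ρ_m − ρ_c) = 1384 m × 2.79 / (3.38 − 2.79) = 6540 m.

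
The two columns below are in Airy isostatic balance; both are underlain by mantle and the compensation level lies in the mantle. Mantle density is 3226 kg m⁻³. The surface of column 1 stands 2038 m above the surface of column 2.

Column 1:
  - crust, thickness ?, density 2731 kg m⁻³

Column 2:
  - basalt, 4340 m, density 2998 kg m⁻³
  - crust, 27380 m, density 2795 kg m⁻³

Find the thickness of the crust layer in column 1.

Take the compensation level at the base of the deeper column (depth z_c below the surface of column 1) and equate Σ ρ_i t_i down to z_c; mantle fills any gap and the z_c terms cancel.
Column 1: x×2731 + (z_c − 0 − x)×3226
Column 2: 2038×0 + 4340×2998 + 27380×2795 + (z_c − 2038 − 31720)×3226
The z_c×3226 term appears on both sides and cancels. Collect the known terms of each column as K = Σ(ρt)_known − 3226 × (depth of known layers): K_1 = 0 − 3226×0 = 0; K_2 = 89538420 − 3226×(2038 + 31720) = −19364888.
Balance: K_1 − x×(3226 − 2731) = K_2, so x = (K_1 − K_2)/(3226 − 2731) = 19364900/495 = 39100 m.

39100 m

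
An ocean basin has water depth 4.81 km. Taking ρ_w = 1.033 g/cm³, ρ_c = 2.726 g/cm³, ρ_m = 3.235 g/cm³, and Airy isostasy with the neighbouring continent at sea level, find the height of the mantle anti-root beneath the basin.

For local isostatic compensation: replacing crust with seawater at the top is compensated by replacing crust with mantle at the base: d (ρ_c − ρ_w) = a (ρ_m − ρ_c).
a = d (ρ_c − ρ_w)/(ρ_m − ρ_c) = 4.81 km × 1.693/0.509 = 16 km.

16 km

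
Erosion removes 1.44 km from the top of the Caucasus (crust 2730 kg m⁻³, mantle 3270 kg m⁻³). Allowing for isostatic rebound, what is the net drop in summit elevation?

Rebound u = e ρ_c/ρ_m = 1.44 km × 2730/3270 = 1.202 km.
Net surface drop = e − u = 1.44 km − 1.202 km = e (ρ_m − ρ_c)/ρ_m = 0.238 km.

0.238 km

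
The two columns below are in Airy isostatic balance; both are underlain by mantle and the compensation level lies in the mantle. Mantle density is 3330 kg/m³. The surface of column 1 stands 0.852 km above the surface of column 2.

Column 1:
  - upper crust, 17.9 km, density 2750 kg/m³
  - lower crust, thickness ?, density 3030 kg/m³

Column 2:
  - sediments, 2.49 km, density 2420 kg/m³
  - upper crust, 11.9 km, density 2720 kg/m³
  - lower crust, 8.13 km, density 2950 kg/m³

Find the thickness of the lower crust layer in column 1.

16.9 km

Take the compensation level at the base of the deeper column (depth z_c below the surface of column 1) and equate Σ ρ_i t_i down to z_c; mantle fills any gap and the z_c terms cancel.
Column 1: 17.9×2750 + x×3030 + (z_c − 17.9 − x)×3330
Column 2: 0.852×0 + 2.49×2420 + 11.9×2720 + 8.13×2950 + (z_c − 0.852 − 22.52)×3330
The z_c×3330 term appears on both sides and cancels. Collect the known terms of each column as K = Σ(ρt)_known − 3330 × (depth of known layers): K_1 = 49225 − 3330×17.9 = −10382; K_2 = 62377.3 − 3330×(0.852 + 22.52) = −15451.46.
Balance: K_1 − x×(3330 − 3030) = K_2, so x = (K_1 − K_2)/(3330 − 3030) = 5069.46/300 = 16.9 km.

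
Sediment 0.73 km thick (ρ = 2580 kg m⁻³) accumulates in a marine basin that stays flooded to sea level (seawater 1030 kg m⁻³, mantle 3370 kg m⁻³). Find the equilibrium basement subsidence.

Submarine loading: the sediment displaces seawater, and the subsidence is in turn flooded, so s (ρ_m − ρ_w) = t (ρ_sed − ρ_w).
s = 0.73 km × (2580 − 1030) / (3370 − 1030) = 0.484 km.

0.484 km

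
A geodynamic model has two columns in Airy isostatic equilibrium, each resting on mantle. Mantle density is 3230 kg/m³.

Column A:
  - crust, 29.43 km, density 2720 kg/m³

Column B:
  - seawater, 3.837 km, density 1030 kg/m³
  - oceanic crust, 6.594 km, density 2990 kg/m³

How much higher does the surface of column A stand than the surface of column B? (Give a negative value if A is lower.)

1.54 km

For any compensation level in the mantle, the mantle terms cancel and isostasy reduces to e = (Σt_A − Σt_B) − (Σ(ρt)_A − Σ(ρt)_B) / ρ_m.
Σt_A = 29.43 km; Σt_B = 10.431 km; Σ(ρt)_A = 80049.6; Σ(ρt)_B = 23668.17 (in km·kg/m³).
e = (29.43 − 10.431) − (80049.6 − 23668.17) / 3230 = 1.54 km.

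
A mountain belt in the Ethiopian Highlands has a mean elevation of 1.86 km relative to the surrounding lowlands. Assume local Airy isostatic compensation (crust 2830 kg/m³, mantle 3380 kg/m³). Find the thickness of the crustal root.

Isostatic balance requires: the weight of the topography is balanced by the buoyancy of the root, ρ_c h = (ρ_m − ρ_c) r.
r = h · ρ_c / (ρ_m − ρ_c) = 1.86 km × 2830 / (3380 − 2830) = 9.57 km.

9.57 km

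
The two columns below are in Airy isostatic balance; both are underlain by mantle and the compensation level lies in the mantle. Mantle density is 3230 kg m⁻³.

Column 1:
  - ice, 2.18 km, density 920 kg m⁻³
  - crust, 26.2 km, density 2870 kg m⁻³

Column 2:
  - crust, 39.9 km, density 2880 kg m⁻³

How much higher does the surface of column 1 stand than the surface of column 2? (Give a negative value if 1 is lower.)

0.156 km

For any compensation level in the mantle, the mantle terms cancel and isostasy reduces to e = (Σt_1 − Σt_2) − (Σ(ρt)_1 − Σ(ρt)_2) / ρ_m.
Σt_1 = 28.38 km; Σt_2 = 39.9 km; Σ(ρt)_1 = 77199.6; Σ(ρt)_2 = 114912 (in km·kg m⁻³).
e = (28.38 − 39.9) − (77199.6 − 114912) / 3230 = 0.156 km.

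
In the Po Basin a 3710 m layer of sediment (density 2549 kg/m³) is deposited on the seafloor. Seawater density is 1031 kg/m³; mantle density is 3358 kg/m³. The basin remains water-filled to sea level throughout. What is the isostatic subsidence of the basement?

Submarine loading: the sediment displaces seawater, and the subsidence is in turn flooded, so s (ρ_m − ρ_w) = t (ρ_sed − ρ_w).
s = 3710 m × (2549 − 1031) / (3358 − 1031) = 2420 m.

2420 m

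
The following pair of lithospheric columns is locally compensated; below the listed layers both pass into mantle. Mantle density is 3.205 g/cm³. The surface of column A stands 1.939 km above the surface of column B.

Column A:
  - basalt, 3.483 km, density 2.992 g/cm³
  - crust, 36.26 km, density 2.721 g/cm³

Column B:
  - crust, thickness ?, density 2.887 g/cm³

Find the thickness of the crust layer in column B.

38 km

Take the compensation level at the base of the deeper column (depth z_c below the surface of column A) and equate Σ ρ_i t_i down to z_c; mantle fills any gap and the z_c terms cancel.
Column A: 3.483×2.992 + 36.26×2.721 + (z_c − 39.743)×3.205
Column B: 1.939×0 + x×2.887 + (z_c − 1.939 − 0 − x)×3.205
The z_c×3.205 term appears on both sides and cancels. Collect the known terms of each column as K = Σ(ρt)_known − 3.205 × (depth of known layers): K_A = 109.084596 − 3.205×39.743 = −18.291719; K_B = 0 − 3.205×(1.939 + 0) = −6.214495.
Balance: K_A = K_B − x×(3.205 − 2.887), so x = (K_B − K_A)/(3.205 − 2.887) = 12.0772/0.318 = 38 km.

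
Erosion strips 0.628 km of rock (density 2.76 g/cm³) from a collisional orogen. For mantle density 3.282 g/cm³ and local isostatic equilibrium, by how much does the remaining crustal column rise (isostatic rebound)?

Unloading: uplift u = e ρ_c/ρ_m = 0.628 km × 2.76/3.282 = 0.528 km.

0.528 km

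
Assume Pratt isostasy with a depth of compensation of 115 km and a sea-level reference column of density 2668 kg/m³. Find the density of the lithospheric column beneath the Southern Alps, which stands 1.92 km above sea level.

Pratt balance: ρ_ref D = ρ (D + h).
ρ = ρ_ref D/(D + h) = 2668 × 115 km/(115 km + 1.92 km) = 2620 kg/m³.

2620 kg/m³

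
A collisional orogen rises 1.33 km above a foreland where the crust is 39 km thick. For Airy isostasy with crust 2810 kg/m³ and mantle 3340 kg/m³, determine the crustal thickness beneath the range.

47.4 km

Root depth r = h ρ_c / (ρ_m − ρ_c) = 1.33 km × 2810 / 530 = 7.052 km.
Total thickness = T + h + r = 39 km + 1.33 km + 7.052 km = 47.4 km.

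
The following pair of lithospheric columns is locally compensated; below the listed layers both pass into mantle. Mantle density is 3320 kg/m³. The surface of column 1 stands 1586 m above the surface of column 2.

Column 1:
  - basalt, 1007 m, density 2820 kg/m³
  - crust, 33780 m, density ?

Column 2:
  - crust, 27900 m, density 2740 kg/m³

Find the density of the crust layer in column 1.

2700 kg/m³

Take the compensation level at the base of the deeper column (depth z_c below the surface of column 1) and equate Σ ρ_i t_i down to z_c; mantle fills any gap and the z_c terms cancel.
Column 1: 1007×2820 + 33780×ρ + (z_c − 34787)×3320
Column 2: 1586×0 + 27900×2740 + (z_c − 1586 − 27900)×3320
The z_c×3320 term appears on both sides and cancels. Collect the known terms of each column as K = Σ(ρt)_known − 3320 × (depth of known layers): K_1 = 2839740 − 3320×34787 = −112653100; K_2 = 76446000 − 3320×(1586 + 27900) = −21447520.
Balance: K_1 + 33780×ρ = K_2, so ρ = (K_2 − K_1)/33780 = 91205600/33780 = 2700 kg/m³.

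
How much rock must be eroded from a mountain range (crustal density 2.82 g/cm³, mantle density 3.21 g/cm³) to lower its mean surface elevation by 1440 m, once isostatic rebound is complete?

11900 m

Net drop Δ = e − u = e − e ρ_c/ρ_m = e (ρ_m − ρ_c)/ρ_m.
e = Δ ρ_m/(ρ_m − ρ_c) = 1440 m × 3.21/0.39 = 11900 m.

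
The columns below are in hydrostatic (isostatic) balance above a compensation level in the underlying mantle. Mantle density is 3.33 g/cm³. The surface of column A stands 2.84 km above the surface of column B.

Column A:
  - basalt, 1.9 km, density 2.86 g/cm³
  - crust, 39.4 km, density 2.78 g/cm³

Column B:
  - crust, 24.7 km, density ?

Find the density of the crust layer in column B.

2.8 g/cm³

Take the compensation level at the base of the deeper column (depth z_c below the surface of column A) and equate Σ ρ_i t_i down to z_c; mantle fills any gap and the z_c terms cancel.
Column A: 1.9×2.86 + 39.4×2.78 + (z_c − 41.3)×3.33
Column B: 2.84×0 + 24.7×ρ + (z_c − 2.84 − 24.7)×3.33
The z_c×3.33 term appears on both sides and cancels. Collect the known terms of each column as K = Σ(ρt)_known − 3.33 × (depth of known layers): K_A = 114.966 − 3.33×41.3 = −22.563; K_B = 0 − 3.33×(2.84 + 24.7) = −91.7082.
Balance: K_A = K_B + 24.7×ρ, so ρ = (K_A − K_B)/24.7 = 69.1452/24.7 = 2.8 g/cm³.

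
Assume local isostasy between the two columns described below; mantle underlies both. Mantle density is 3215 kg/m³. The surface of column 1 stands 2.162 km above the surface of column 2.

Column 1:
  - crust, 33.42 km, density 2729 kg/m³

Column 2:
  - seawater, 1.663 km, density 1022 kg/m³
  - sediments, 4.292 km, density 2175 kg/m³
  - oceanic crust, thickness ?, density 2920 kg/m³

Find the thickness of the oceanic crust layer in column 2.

4 km

Take the compensation level at the base of the deeper column (depth z_c below the surface of column 1) and equate Σ ρ_i t_i down to z_c; mantle fills any gap and the z_c terms cancel.
Column 1: 33.42×2729 + (z_c − 33.42)×3215
Column 2: 2.162×0 + 1.663×1022 + 4.292×2175 + x×2920 + (z_c − 2.162 − 5.955 − x)×3215
The z_c×3215 term appears on both sides and cancels. Collect the known terms of each column as K = Σ(ρt)_known − 3215 × (depth of known layers): K_1 = 91203.18 − 3215×33.42 = −16242.12; K_2 = 11034.686 − 3215×(2.162 + 5.955) = −15061.469.
Balance: K_1 = K_2 − x×(3215 − 2920), so x = (K_2 − K_1)/(3215 − 2920) = 1180.65/295 = 4 km.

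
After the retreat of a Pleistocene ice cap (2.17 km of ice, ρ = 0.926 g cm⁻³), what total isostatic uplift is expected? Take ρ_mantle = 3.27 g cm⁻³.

0.615 km

Removing the load lets mantle flow back in; uplift u satisfies ρ_ice t = ρ_m u.
u = t ρ_ice/ρ_m = 2.17 km × 0.926/3.27 = 0.615 km.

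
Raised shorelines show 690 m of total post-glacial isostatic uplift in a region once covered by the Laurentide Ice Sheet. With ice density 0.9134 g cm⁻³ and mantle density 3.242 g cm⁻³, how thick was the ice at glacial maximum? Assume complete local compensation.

u = t ρ_ice/ρ_m → t = u ρ_m/ρ_ice = 690 m × 3.242/0.9134 = 2450 m.

2450 m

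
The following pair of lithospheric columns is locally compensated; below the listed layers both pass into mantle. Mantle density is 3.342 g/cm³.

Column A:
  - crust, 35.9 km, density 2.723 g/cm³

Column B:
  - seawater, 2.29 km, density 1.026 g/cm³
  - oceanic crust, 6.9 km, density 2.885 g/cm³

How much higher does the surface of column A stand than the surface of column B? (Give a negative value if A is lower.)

4.12 km

For any compensation level in the mantle, the mantle terms cancel and isostasy reduces to e = (Σt_A − Σt_B) − (Σ(ρt)_A − Σ(ρt)_B) / ρ_m.
Σt_A = 35.9 km; Σt_B = 9.19 km; Σ(ρt)_A = 97.7557; Σ(ρt)_B = 22.25604 (in km·g/cm³).
e = (35.9 − 9.19) − (97.7557 − 22.25604) / 3.342 = 4.12 km.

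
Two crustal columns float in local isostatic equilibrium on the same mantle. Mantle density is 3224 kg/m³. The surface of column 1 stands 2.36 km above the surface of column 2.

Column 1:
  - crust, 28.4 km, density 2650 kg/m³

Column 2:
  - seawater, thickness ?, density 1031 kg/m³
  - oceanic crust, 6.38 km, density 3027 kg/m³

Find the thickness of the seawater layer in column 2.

Take the compensation level at the base of the deeper column (depth z_c below the surface of column 1) and equate Σ ρ_i t_i down to z_c; mantle fills any gap and the z_c terms cancel.
Column 1: 28.4×2650 + (z_c − 28.4)×3224
Column 2: 2.36×0 + x×1031 + 6.38×3027 + (z_c − 2.36 − 6.38 − x)×3224
The z_c×3224 term appears on both sides and cancels. Collect the known terms of each column as K = Σ(ρt)_known − 3224 × (depth of known layers): K_1 = 75260 − 3224×28.4 = −16301.6; K_2 = 19312.26 − 3224×(2.36 + 6.38) = −8865.5.
Balance: K_1 = K_2 − x×(3224 − 1031), so x = (K_2 − K_1)/(3224 − 1031) = 7436.1/2193 = 3.39 km.

3.39 km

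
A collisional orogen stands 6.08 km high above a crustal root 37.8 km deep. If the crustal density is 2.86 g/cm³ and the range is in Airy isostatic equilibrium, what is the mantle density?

Airy balance: ρ_c h = (ρ_m − ρ_c) r → ρ_m = ρ_c (1 + h/r).
ρ_m = 2.86 × (1 + 6.08 km/37.8 km) = 3.32 g/cm³.

3.32 g/cm³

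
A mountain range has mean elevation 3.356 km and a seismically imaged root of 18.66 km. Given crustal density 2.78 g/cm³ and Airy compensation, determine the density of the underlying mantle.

Airy balance: ρ_c h = (ρ_m − ρ_c) r → ρ_m = ρ_c (1 + h/r).
ρ_m = 2.78 × (1 + 3.356 km/18.66 km) = 3.28 g/cm³.

3.28 g/cm³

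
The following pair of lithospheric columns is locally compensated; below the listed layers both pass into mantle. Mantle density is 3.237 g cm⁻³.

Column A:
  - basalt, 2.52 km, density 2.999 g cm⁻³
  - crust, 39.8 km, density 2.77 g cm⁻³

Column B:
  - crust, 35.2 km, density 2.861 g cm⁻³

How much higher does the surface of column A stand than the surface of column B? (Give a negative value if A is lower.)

1.84 km

For any compensation level in the mantle, the mantle terms cancel and isostasy reduces to e = (Σt_A − Σt_B) − (Σ(ρt)_A − Σ(ρt)_B) / ρ_m.
Σt_A = 42.32 km; Σt_B = 35.2 km; Σ(ρt)_A = 117.80348; Σ(ρt)_B = 100.7072 (in km·g cm⁻³).
e = (42.32 − 35.2) − (117.80348 − 100.7072) / 3.237 = 1.84 km.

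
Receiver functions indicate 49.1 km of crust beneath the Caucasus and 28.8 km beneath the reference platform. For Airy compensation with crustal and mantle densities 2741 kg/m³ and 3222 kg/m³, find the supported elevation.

3.03 km

Excess crust Δ = 49.1 km − 28.8 km = 20.3 km, split between elevation h and root r with h + r = Δ.
Airy balance ρ_c h = (ρ_m − ρ_c) r gives r = h ρ_c/(ρ_m − ρ_c), so h (1 + ρ_c/(ρ_m − ρ_c)) = Δ, i.e. h = Δ (ρ_m − ρ_c)/ρ_m.
h = 20.3 km × 481/3222 = 3.03 km.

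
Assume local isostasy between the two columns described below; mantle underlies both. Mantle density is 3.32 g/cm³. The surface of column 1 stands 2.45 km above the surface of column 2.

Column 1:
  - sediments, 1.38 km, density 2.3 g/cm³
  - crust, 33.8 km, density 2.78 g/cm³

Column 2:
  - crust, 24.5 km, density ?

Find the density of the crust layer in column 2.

2.85 g/cm³

Take the compensation level at the base of the deeper column (depth z_c below the surface of column 1) and equate Σ ρ_i t_i down to z_c; mantle fills any gap and the z_c terms cancel.
Column 1: 1.38×2.3 + 33.8×2.78 + (z_c − 35.18)×3.32
Column 2: 2.45×0 + 24.5×ρ + (z_c − 2.45 − 24.5)×3.32
The z_c×3.32 term appears on both sides and cancels. Collect the known terms of each column as K = Σ(ρt)_known − 3.32 × (depth of known layers): K_1 = 97.138 − 3.32×35.18 = −19.6596; K_2 = 0 − 3.32×(2.45 + 24.5) = −89.474.
Balance: K_1 = K_2 + 24.5×ρ, so ρ = (K_1 − K_2)/24.5 = 69.8144/24.5 = 2.85 g/cm³.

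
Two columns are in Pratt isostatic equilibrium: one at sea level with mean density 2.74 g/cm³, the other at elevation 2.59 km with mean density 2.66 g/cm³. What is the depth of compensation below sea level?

86.1 km

ρ_ref D = ρ (D + h) → D (ρ_ref − ρ) = ρ h.
D = ρ h/(ρ_ref − ρ) = 2.66 × 2.59 km/(2.74 − 2.66) = 86.1 km.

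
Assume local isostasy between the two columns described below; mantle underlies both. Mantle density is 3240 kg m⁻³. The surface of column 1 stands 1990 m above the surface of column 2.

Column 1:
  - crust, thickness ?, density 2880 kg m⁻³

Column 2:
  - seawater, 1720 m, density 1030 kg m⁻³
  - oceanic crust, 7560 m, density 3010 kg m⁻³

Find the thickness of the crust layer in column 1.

33300 m

Take the compensation level at the base of the deeper column (depth z_c below the surface of column 1) and equate Σ ρ_i t_i down to z_c; mantle fills any gap and the z_c terms cancel.
Column 1: x×2880 + (z_c − 0 − x)×3240
Column 2: 1990×0 + 1720×1030 + 7560×3010 + (z_c − 1990 − 9280)×3240
The z_c×3240 term appears on both sides and cancels. Collect the known terms of each column as K = Σ(ρt)_known − 3240 × (depth of known layers): K_1 = 0 − 3240×0 = 0; K_2 = 24527200 − 3240×(1990 + 9280) = −11987600.
Balance: K_1 − x×(3240 − 2880) = K_2, so x = (K_1 − K_2)/(3240 − 2880) = 11987600/360 = 33300 m.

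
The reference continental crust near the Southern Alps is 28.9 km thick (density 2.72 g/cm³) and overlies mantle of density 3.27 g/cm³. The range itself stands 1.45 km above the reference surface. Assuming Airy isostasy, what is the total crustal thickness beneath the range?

37.5 km

Root depth r = h ρ_c / (ρ_m − ρ_c) = 1.45 km × 2.72 / 0.55 = 7.171 km.
Total thickness = T + h + r = 28.9 km + 1.45 km + 7.171 km = 37.5 km.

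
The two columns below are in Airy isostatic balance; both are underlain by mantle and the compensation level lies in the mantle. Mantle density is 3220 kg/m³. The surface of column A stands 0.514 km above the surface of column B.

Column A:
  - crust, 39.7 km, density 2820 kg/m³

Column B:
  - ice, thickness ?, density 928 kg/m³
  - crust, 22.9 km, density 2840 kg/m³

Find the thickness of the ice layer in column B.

Take the compensation level at the base of the deeper column (depth z_c below the surface of column A) and equate Σ ρ_i t_i down to z_c; mantle fills any gap and the z_c terms cancel.
Column A: 39.7×2820 + (z_c − 39.7)×3220
Column B: 0.514×0 + x×928 + 22.9×2840 + (z_c − 0.514 − 22.9 − x)×3220
The z_c×3220 term appears on both sides and cancels. Collect the known terms of each column as K = Σ(ρt)_known − 3220 × (depth of known layers): K_A = 111954 − 3220×39.7 = −15880; K_B = 65036 − 3220×(0.514 + 22.9) = −10357.08.
Balance: K_A = K_B − x×(3220 − 928), so x = (K_B − K_A)/(3220 − 928) = 5522.92/2292 = 2.41 km.

2.41 km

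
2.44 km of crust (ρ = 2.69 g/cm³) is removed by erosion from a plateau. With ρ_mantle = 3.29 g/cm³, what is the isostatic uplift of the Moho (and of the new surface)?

2 km

Unloading: uplift u = e ρ_c/ρ_m = 2.44 km × 2.69/3.29 = 2 km.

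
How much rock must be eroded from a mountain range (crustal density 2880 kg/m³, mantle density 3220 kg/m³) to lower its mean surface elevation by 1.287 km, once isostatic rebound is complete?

Net drop Δ = e − u = e − e ρ_c/ρ_m = e (ρ_m − ρ_c)/ρ_m.
e = Δ ρ_m/(ρ_m − ρ_c) = 1.287 km × 3220/340 = 12.2 km.

12.2 km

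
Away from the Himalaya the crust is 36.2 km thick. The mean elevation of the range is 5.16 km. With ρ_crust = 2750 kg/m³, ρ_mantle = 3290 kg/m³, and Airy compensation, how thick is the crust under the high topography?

67.6 km

Root depth r = h ρ_c / (ρ_m − ρ_c) = 5.16 km × 2750 / 540 = 26.28 km.
Total thickness = T + h + r = 36.2 km + 5.16 km + 26.28 km = 67.6 km.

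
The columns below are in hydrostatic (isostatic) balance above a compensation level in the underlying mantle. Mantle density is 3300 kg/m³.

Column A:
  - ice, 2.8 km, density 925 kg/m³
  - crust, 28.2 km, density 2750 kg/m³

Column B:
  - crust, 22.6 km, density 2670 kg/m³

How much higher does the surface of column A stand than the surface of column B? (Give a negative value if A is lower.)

For any compensation level in the mantle, the mantle terms cancel and isostasy reduces to e = (Σt_A − Σt_B) − (Σ(ρt)_A − Σ(ρt)_B) / ρ_m.
Σt_A = 31 km; Σt_B = 22.6 km; Σ(ρt)_A = 80140; Σ(ρt)_B = 60342 (in km·kg/m³).
e = (31 − 22.6) − (80140 − 60342) / 3300 = 2.4 km.

2.4 km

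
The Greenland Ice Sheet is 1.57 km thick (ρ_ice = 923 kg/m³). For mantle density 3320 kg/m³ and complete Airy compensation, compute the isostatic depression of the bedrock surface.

For local isostatic compensation: the ice load ρ_ice t is balanced by mantle displaced below, ρ_m s.
s = t ρ_ice / ρ_m = 1.57 km × 923/3320 = 0.436 km.

0.436 km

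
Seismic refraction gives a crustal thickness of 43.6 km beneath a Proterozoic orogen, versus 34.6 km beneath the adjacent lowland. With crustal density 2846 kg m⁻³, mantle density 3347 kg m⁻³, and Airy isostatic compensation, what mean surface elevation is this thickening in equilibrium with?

1.35 km

Excess crust Δ = 43.6 km − 34.6 km = 9 km, split between elevation h and root r with h + r = Δ.
Airy balance ρ_c h = (ρ_m − ρ_c) r gives r = h ρ_c/(ρ_m − ρ_c), so h (1 + ρ_c/(ρ_m − ρ_c)) = Δ, i.e. h = Δ (ρ_m − ρ_c)/ρ_m.
h = 9 km × 501/3347 = 1.35 km.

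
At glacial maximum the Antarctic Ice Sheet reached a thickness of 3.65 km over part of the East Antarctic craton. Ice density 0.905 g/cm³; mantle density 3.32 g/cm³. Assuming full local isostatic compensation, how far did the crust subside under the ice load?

Isostatic balance requires: the ice load ρ_ice t is balanced by mantle displaced below, ρ_m s.
s = t ρ_ice / ρ_m = 3.65 km × 0.905/3.32 = 0.995 km.

0.995 km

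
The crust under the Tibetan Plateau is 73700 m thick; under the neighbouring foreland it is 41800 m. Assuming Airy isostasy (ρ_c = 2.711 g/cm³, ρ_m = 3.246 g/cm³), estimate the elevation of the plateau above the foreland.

5260 m

Excess crust Δ = 73700 m − 41800 m = 31900 m, split between elevation h and root r with h + r = Δ.
Airy balance ρ_c h = (ρ_m − ρ_c) r gives r = h ρ_c/(ρ_m − ρ_c), so h (1 + ρ_c/(ρ_m − ρ_c)) = Δ, i.e. h = Δ (ρ_m − ρ_c)/ρ_m.
h = 31900 m × 0.535/3.246 = 5260 m.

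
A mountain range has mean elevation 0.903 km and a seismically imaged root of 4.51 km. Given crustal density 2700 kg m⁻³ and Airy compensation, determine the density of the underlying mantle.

3240 kg m⁻³

Airy balance: ρ_c h = (ρ_m − ρ_c) r → ρ_m = ρ_c (1 + h/r).
ρ_m = 2700 × (1 + 0.903 km/4.51 km) = 3240 kg m⁻³.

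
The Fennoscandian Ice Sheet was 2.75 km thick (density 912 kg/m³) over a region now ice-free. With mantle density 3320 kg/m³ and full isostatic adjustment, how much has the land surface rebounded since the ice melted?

Removing the load lets mantle flow back in; uplift u satisfies ρ_ice t = ρ_m u.
u = t ρ_ice/ρ_m = 2.75 km × 912/3320 = 0.755 km.

0.755 km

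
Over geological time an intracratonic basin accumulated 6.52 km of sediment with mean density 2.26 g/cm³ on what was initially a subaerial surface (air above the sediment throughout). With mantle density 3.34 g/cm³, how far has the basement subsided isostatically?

4.41 km

Subaerial load: s = t ρ_sed / ρ_m = 6.52 km × 2.26/3.34 = 4.41 km.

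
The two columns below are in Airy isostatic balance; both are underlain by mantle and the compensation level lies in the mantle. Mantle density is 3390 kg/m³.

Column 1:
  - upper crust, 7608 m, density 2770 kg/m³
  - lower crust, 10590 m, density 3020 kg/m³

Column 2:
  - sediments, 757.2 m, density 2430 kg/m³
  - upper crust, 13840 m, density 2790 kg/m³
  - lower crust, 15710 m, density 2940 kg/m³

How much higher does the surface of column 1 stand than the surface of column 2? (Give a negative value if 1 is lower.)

For any compensation level in the mantle, the mantle terms cancel and isostasy reduces to e = (Σt_1 − Σt_2) − (Σ(ρt)_1 − Σ(ρt)_2) / ρ_m.
Σt_1 = 18198 m; Σt_2 = 30307.2 m; Σ(ρt)_1 = 53055960; Σ(ρt)_2 = 86640996 (in m·kg/m³).
e = (18198 − 30307.2) − (53055960 − 86640996) / 3390 = −2200 m.

−2200 m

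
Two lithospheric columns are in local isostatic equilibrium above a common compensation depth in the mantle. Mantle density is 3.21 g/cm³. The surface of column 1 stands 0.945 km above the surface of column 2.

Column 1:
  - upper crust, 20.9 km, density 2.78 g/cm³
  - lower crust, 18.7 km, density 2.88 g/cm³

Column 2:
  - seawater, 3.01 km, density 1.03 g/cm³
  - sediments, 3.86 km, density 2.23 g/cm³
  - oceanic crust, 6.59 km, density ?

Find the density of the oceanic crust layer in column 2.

2.94 g/cm³

Take the compensation level at the base of the deeper column (depth z_c below the surface of column 1) and equate Σ ρ_i t_i down to z_c; mantle fills any gap and the z_c terms cancel.
Column 1: 20.9×2.78 + 18.7×2.88 + (z_c − 39.6)×3.21
Column 2: 0.945×0 + 3.01×1.03 + 3.86×2.23 + 6.59×ρ + (z_c − 0.945 − 13.46)×3.21
The z_c×3.21 term appears on both sides and cancels. Collect the known terms of each column as K = Σ(ρt)_known − 3.21 × (depth of known layers): K_1 = 111.958 − 3.21×39.6 = −15.158; K_2 = 11.7081 − 3.21×(0.945 + 13.46) = −34.53195.
Balance: K_1 = K_2 + 6.59×ρ, so ρ = (K_1 − K_2)/6.59 = 19.374/6.59 = 2.94 g/cm³.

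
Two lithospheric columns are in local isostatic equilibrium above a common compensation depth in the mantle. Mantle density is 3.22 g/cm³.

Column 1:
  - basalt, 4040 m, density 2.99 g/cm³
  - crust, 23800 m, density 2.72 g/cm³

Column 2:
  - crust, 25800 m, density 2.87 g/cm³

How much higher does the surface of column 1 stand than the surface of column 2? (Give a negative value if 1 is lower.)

1180 m

For any compensation level in the mantle, the mantle terms cancel and isostasy reduces to e = (Σt_1 − Σt_2) − (Σ(ρt)_1 − Σ(ρt)_2) / ρ_m.
Σt_1 = 27840 m; Σt_2 = 25800 m; Σ(ρt)_1 = 76815.6; Σ(ρt)_2 = 74046 (in m·g/cm³).
e = (27840 − 25800) − (76815.6 − 74046) / 3.22 = 1180 m.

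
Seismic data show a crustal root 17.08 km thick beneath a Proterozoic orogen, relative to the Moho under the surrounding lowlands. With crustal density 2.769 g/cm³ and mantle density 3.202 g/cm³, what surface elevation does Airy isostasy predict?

2.67 km

Isostatic balance requires: ρ_c h = (ρ_m − ρ_c) r.
h = r (ρ_m − ρ_c) / ρ_c = 17.08 km × (3.202 − 2.769) / 2.769 = 2.67 km.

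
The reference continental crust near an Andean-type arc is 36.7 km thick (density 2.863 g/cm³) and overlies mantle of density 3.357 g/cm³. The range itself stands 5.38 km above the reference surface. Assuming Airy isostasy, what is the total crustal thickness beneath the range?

73.3 km

Root depth r = h ρ_c / (ρ_m − ρ_c) = 5.38 km × 2.863 / 0.494 = 31.18 km.
Total thickness = T + h + r = 36.7 km + 5.38 km + 31.18 km = 73.3 km.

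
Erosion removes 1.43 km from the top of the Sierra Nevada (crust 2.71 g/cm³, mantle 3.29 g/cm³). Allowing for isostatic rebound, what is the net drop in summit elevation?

0.252 km

Rebound u = e ρ_c/ρ_m = 1.43 km × 2.71/3.29 = 1.178 km.
Net surface drop = e − u = 1.43 km − 1.178 km = e (ρ_m − ρ_c)/ρ_m = 0.252 km.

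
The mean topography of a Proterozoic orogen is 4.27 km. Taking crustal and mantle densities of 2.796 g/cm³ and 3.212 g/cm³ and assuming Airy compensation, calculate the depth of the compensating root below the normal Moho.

For local isostatic compensation: the weight of the topography is balanced by the buoyancy of the root, ρ_c h = (ρ_m − ρ_c) r.
r = h · ρ_c / (ρ_m − ρ_c) = 4.27 km × 2.796 / (3.212 − 2.796) = 28.7 km.

28.7 km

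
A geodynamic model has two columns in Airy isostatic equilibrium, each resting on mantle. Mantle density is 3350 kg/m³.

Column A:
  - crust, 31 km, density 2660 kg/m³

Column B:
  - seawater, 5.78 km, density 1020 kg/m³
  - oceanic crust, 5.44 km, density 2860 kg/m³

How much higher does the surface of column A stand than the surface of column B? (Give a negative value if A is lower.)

1.57 km

For any compensation level in the mantle, the mantle terms cancel and isostasy reduces to e = (Σt_A − Σt_B) − (Σ(ρt)_A − Σ(ρt)_B) / ρ_m.
Σt_A = 31 km; Σt_B = 11.22 km; Σ(ρt)_A = 82460; Σ(ρt)_B = 21454 (in km·kg/m³).
e = (31 − 11.22) − (82460 − 21454) / 3350 = 1.57 km.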